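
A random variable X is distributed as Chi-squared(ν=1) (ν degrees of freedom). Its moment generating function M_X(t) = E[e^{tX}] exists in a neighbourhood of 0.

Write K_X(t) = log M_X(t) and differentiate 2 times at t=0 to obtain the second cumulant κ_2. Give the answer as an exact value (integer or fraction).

κ_2 = K′′(0) = 2

M_X(t) = 1/√(1 - 2*t)
K_X(t) = log M_X(t) = -log(1 - 2*t)/2
K′(t) = -1/(2*t - 1)
K′′(t) = 2/(4*t^2 - 4*t + 1)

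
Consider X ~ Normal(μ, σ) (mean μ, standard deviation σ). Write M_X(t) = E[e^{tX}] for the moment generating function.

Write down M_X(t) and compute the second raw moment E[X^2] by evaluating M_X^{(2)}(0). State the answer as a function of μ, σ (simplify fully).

M_X(t) = e^(μ*t + σ^2*t^2/2)
D^2[M](t) = μ^2*e^(μ*t)*e^(σ^2*t^2/2) + 2*μ*σ^2*t*e^(μ*t)*e^(σ^2*t^2/2) + σ^4*t^2*e^(μ*t)*e^(σ^2*t^2/2) + σ^2*e^(μ*t)*e^(σ^2*t^2/2)

E[X^2] = D^2[M](0) = μ^2 + σ^2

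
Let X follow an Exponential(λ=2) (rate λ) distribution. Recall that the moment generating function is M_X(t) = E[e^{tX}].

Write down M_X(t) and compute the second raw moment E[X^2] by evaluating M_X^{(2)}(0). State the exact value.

M_X(t) = 2/(2 - t)
M′(t) = 2/(t^2 - 4*t + 4)
M′′(t) = -4/(t^3 - 6*t^2 + 12*t - 8)

E[X^2] = M′′(0) = 1/2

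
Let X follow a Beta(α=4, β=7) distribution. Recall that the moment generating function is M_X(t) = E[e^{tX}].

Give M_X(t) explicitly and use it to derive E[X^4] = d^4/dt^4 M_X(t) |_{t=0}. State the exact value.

E[X^4] = M^(4)(0) = 5/143

M_X(t) = ₁F₁(4; 11; t)
M^(4)(t) = 5*₁F₁(8; 15; t)/143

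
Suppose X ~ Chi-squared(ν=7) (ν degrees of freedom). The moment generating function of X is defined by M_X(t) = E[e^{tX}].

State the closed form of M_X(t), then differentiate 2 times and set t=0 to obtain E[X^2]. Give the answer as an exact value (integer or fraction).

M_X(t) = (1 - 2*t)^(-7/2)
M′(t) = 7/(16*t^4*√(1 - 2*t) - 32*t^3*√(1 - 2*t) + 24*t^2*√(1 - 2*t) - 8*t*√(1 - 2*t) + √(1 - 2*t))
M′′(t) = -63/(32*t^5*√(1 - 2*t) - 80*t^4*√(1 - 2*t) + 80*t^3*√(1 - 2*t) - 40*t^2*√(1 - 2*t) + 10*t*√(1 - 2*t) - √(1 - 2*t))

E[X^2] = M′′(0) = 63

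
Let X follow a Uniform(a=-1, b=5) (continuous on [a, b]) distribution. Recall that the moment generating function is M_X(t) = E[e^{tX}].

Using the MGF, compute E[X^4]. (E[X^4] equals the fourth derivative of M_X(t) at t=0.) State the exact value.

E[X^4] = M^(4)(0) = 521/5

M_X(t) = (e^(5*t) - e^(-t))/(6*t)
M^(4)(t) = (625*t^4*e^(6*t) - t^4 - 500*t^3*e^(6*t) - 4*t^3 + 300*t^2*e^(6*t) - 12*t^2 - 120*t*e^(6*t) - 24*t + 24*e^(6*t) - 24)*e^(-t)/(6*t^5)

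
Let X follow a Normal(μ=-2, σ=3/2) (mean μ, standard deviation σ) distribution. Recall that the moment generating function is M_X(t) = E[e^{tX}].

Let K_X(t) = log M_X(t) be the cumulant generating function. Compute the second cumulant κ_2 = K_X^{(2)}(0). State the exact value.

M_X(t) = e^(9*t^2/8 - 2*t)
K_X(t) = log M_X(t) = 9*t^2/8 - 2*t
K^(2)(t) = 9/4

κ_2 = K^(2)(0) = 9/4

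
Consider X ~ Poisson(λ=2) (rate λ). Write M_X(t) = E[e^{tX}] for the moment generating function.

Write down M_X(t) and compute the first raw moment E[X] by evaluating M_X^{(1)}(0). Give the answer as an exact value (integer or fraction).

M_X(t) = e^(2*e^(t) - 2)
M′(t) = 2*e^(-2)*e^(t)*e^(2*e^(t))

E[X] = M′(0) = 2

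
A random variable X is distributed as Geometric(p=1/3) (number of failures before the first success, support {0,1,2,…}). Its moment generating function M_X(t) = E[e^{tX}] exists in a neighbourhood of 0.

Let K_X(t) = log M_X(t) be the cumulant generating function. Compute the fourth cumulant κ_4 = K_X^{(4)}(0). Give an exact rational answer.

κ_4 = d^4K/dt^4 |_{t=0} = 222

M_X(t) = 1/(3*(1 - 2*e^(t)/3))
K_X(t) = log M_X(t) = -log(1 - 2*e^(t)/3) - log(3)
dK/dt = -2*e^(t)/(2*e^(t) - 3)
d^2K/dt^2 = 6*e^(t)/(4*e^(2*t) - 12*e^(t) + 9)
d^3K/dt^3 = (-12*e^(2*t) - 18*e^(t))/(8*e^(3*t) - 36*e^(2*t) + 54*e^(t) - 27)
d^4K/dt^4 = (24*e^(3*t) + 144*e^(2*t) + 54*e^(t))/(16*e^(4*t) - 96*e^(3*t) + 216*e^(2*t) - 216*e^(t) + 81)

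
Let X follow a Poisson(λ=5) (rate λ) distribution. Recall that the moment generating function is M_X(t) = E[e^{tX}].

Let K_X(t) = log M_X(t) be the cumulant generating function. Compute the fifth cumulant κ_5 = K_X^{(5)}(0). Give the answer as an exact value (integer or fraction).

κ_5 = D^5[K](0) = 5

M_X(t) = e^(5*e^(t) - 5)
K_X(t) = log M_X(t) = 5*e^(t) - 5
D^5[K](t) = 5*e^(t)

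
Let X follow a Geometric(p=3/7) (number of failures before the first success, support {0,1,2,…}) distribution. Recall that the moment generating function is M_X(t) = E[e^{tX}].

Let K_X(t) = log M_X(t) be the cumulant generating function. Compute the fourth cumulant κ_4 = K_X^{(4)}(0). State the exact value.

κ_4 = K^(4)(0) = 1652/27

M_X(t) = 3/(7*(1 - 4*e^(t)/7))
K_X(t) = log M_X(t) = -log(1 - 4*e^(t)/7) - log(7) + log(3)
K^(4)(t) = (448*e^(3*t) + 3136*e^(2*t) + 1372*e^(t))/(256*e^(4*t) - 1792*e^(3*t) + 4704*e^(2*t) - 5488*e^(t) + 2401)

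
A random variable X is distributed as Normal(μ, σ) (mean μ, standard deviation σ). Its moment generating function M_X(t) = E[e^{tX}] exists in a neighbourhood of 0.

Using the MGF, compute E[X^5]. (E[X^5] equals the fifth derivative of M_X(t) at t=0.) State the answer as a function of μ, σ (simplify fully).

E[X^5] = D^5[M](0) = μ*(μ^4 + 10*μ^2*σ^2 + 15*σ^4)

M_X(t) = e^(μ*t + σ^2*t^2/2)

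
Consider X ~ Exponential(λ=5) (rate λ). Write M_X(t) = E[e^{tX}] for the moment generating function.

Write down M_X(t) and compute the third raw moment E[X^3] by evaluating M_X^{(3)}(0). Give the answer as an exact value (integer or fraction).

E[X^3] = M^(3)(0) = 6/125

M_X(t) = 5/(5 - t)
M^(3)(t) = 30/(t^4 - 20*t^3 + 150*t^2 - 500*t + 625)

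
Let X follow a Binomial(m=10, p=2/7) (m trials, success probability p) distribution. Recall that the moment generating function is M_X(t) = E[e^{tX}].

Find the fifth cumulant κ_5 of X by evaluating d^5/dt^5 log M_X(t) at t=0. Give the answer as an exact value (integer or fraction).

κ_5 = K^(5)(0) = -21300/16807

M_X(t) = (2*e^(t)/7 + 5/7)^10
K_X(t) = log M_X(t) = 10*log(2*e^(t)/7 + 5/7)
K^(5)(t) = (-800*e^(4*t) + 22000*e^(3*t) - 55000*e^(2*t) + 12500*e^(t))/(32*e^(5*t) + 400*e^(4*t) + 2000*e^(3*t) + 5000*e^(2*t) + 6250*e^(t) + 3125)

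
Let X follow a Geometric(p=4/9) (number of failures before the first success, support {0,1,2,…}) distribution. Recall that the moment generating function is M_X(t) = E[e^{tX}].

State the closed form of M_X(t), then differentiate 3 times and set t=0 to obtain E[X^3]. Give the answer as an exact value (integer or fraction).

E[X^3] = M′′′(0) = 715/32

M_X(t) = 4/(9*(1 - 5*e^(t)/9))
M′(t) = 20*e^(t)/(25*e^(2*t) - 90*e^(t) + 81)
M′′(t) = (-100*e^(2*t) - 180*e^(t))/(125*e^(3*t) - 675*e^(2*t) + 1215*e^(t) - 729)
M′′′(t) = (500*e^(3*t) + 3600*e^(2*t) + 1620*e^(t))/(625*e^(4*t) - 4500*e^(3*t) + 12150*e^(2*t) - 14580*e^(t) + 6561)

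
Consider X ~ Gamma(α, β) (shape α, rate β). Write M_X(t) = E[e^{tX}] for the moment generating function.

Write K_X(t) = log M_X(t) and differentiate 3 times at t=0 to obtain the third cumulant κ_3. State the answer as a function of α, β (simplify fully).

κ_3 = K′′′(0) = 2*α/β^3

M_X(t) = (β/(β - t))^α
K_X(t) = log M_X(t) = α*(log(β) - log(β - t))
K′(t) = -α/(-β + t)
K′′(t) = α/(β^2 - 2*β*t + t^2)
K′′′(t) = -2*α/(-β^3 + 3*β^2*t - 3*β*t^2 + t^3)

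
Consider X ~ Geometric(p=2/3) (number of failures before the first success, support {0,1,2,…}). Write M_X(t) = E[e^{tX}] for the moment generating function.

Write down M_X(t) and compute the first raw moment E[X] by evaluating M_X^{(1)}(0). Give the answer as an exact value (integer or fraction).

M_X(t) = 2/(3*(1 - e^(t)/3))
D[M](t) = 2*e^(t)/(e^(2*t) - 6*e^(t) + 9)

E[X] = D[M](0) = 1/2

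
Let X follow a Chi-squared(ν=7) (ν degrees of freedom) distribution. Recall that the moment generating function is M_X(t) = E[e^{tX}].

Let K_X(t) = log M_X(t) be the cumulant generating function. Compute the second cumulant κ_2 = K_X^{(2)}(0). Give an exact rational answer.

M_X(t) = (1 - 2*t)^(-7/2)
K_X(t) = log M_X(t) = -7*log(1 - 2*t)/2
dK/dt = -7/(2*t - 1)
d^2K/dt^2 = 14/(4*t^2 - 4*t + 1)

κ_2 = d^2K/dt^2 |_{t=0} = 14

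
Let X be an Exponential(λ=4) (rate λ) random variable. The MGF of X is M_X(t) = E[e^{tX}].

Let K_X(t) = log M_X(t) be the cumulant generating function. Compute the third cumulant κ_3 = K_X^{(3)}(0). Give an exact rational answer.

κ_3 = K′′′(0) = 1/32

M_X(t) = 4/(4 - t)
K_X(t) = log M_X(t) = -log(4 - t) + 2*log(2)
K′(t) = -1/(t - 4)
K′′(t) = 1/(t^2 - 8*t + 16)
K′′′(t) = -2/(t^3 - 12*t^2 + 48*t - 64)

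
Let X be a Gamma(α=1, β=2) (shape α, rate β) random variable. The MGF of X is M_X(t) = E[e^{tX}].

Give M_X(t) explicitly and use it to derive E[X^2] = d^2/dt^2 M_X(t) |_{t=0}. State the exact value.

E[X^2] = d^2M/dt^2 |_{t=0} = 1/2

M_X(t) = 2/(2 - t)
dM/dt = 2/(t^2 - 4*t + 4)
d^2M/dt^2 = -4/(t^3 - 6*t^2 + 12*t - 8)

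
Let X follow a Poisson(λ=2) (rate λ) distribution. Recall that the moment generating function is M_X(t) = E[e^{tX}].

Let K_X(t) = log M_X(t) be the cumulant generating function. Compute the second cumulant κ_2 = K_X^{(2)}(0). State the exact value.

M_X(t) = e^(2*e^(t) - 2)
K_X(t) = log M_X(t) = 2*e^(t) - 2
D^2[K](t) = 2*e^(t)

κ_2 = D^2[K](0) = 2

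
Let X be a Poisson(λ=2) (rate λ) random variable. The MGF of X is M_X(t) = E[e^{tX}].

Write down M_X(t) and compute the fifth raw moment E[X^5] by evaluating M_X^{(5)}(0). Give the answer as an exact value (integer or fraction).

E[X^5] = M′′′′′(0) = 454

M_X(t) = e^(2*e^(t) - 2)
M′(t) = 2*e^(-2)*e^(t)*e^(2*e^(t))
M′′(t) = (4*e^(2*t)*e^(2*e^(t)) + 2*e^(t)*e^(2*e^(t)))*e^(-2)
M′′′(t) = (8*e^(3*t)*e^(2*e^(t)) + 12*e^(2*t)*e^(2*e^(t)) + 2*e^(t)*e^(2*e^(t)))*e^(-2)
M′′′′(t) = (16*e^(4*t)*e^(2*e^(t)) + 48*e^(3*t)*e^(2*e^(t)) + 28*e^(2*t)*e^(2*e^(t)) + 2*e^(t)*e^(2*e^(t)))*e^(-2)
M′′′′′(t) = (32*e^(5*t)*e^(2*e^(t)) + 160*e^(4*t)*e^(2*e^(t)) + 200*e^(3*t)*e^(2*e^(t)) + 60*e^(2*t)*e^(2*e^(t)) + 2*e^(t)*e^(2*e^(t)))*e^(-2)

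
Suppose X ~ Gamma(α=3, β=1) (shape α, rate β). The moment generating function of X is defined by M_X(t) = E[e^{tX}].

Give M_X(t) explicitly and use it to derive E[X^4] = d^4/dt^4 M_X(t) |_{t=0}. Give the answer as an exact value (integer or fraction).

E[X^4] = M′′′′(0) = 360

M_X(t) = (1 - t)^(-3)
M′(t) = 3/(t^4 - 4*t^3 + 6*t^2 - 4*t + 1)
M′′(t) = -12/(t^5 - 5*t^4 + 10*t^3 - 10*t^2 + 5*t - 1)
M′′′(t) = 60/(t^6 - 6*t^5 + 15*t^4 - 20*t^3 + 15*t^2 - 6*t + 1)
M′′′′(t) = -360/(t^7 - 7*t^6 + 21*t^5 - 35*t^4 + 35*t^3 - 21*t^2 + 7*t - 1)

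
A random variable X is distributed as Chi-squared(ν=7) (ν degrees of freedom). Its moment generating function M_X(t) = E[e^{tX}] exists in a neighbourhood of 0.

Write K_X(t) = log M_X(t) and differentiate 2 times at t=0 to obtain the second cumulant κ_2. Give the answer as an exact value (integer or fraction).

M_X(t) = (1 - 2*t)^(-7/2)
K_X(t) = log M_X(t) = -7*log(1 - 2*t)/2
D^2[K](t) = 14/(4*t^2 - 4*t + 1)

κ_2 = D^2[K](0) = 14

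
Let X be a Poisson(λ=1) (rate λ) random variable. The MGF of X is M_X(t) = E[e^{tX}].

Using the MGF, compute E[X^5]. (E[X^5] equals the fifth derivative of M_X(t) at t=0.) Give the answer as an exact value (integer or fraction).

M_X(t) = e^(e^(t) - 1)
M^(5)(t) = (e^(5*t)*e^(e^(t)) + 10*e^(4*t)*e^(e^(t)) + 25*e^(3*t)*e^(e^(t)) + 15*e^(2*t)*e^(e^(t)) + e^(t)*e^(e^(t)))*e^(-1)

E[X^5] = M^(5)(0) = 52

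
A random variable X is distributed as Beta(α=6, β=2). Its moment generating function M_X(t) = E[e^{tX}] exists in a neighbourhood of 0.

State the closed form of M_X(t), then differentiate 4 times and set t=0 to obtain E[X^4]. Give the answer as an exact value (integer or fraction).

E[X^4] = d^4M/dt^4 |_{t=0} = 21/55

M_X(t) = ₁F₁(6; 8; t)
dM/dt = 3*₁F₁(7; 9; t)/4
d^2M/dt^2 = 7*₁F₁(8; 10; t)/12
d^3M/dt^3 = 7*₁F₁(9; 11; t)/15
d^4M/dt^4 = 21*₁F₁(10; 12; t)/55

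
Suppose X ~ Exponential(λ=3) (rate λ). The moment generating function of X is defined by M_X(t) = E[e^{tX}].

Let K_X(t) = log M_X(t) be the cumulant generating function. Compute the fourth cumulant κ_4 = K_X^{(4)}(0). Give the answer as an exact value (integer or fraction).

M_X(t) = 3/(3 - t)
K_X(t) = log M_X(t) = -log(3 - t) + log(3)
dK/dt = -1/(t - 3)
d^2K/dt^2 = 1/(t^2 - 6*t + 9)
d^3K/dt^3 = -2/(t^3 - 9*t^2 + 27*t - 27)
d^4K/dt^4 = 6/(t^4 - 12*t^3 + 54*t^2 - 108*t + 81)

κ_4 = d^4K/dt^4 |_{t=0} = 2/27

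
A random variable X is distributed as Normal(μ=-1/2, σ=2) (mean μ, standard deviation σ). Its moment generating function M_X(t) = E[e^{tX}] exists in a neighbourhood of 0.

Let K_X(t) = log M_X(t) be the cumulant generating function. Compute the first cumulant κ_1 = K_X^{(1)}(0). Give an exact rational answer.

κ_1 = K^(1)(0) = -1/2

M_X(t) = e^(2*t^2 - t/2)
K_X(t) = log M_X(t) = 2*t^2 - t/2
K^(1)(t) = 4*t - 1/2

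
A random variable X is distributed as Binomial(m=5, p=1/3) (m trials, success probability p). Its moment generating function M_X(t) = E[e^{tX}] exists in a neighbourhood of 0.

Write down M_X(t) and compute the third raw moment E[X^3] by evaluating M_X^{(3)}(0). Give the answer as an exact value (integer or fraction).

M_X(t) = (e^(t)/3 + 2/3)^5
dM/dt = 5*e^(5*t)/243 + 40*e^(4*t)/243 + 40*e^(3*t)/81 + 160*e^(2*t)/243 + 80*e^(t)/243
d^2M/dt^2 = 25*e^(5*t)/243 + 160*e^(4*t)/243 + 40*e^(3*t)/27 + 320*e^(2*t)/243 + 80*e^(t)/243
d^3M/dt^3 = 125*e^(5*t)/243 + 640*e^(4*t)/243 + 40*e^(3*t)/9 + 640*e^(2*t)/243 + 80*e^(t)/243

E[X^3] = d^3M/dt^3 |_{t=0} = 95/9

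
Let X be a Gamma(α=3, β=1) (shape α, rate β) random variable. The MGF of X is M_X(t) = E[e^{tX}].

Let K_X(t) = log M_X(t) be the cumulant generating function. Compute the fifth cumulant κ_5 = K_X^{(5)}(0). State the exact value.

κ_5 = d^5K/dt^5 |_{t=0} = 72

M_X(t) = (1 - t)^(-3)
K_X(t) = log M_X(t) = -3*log(1 - t)
dK/dt = -3/(t - 1)
d^2K/dt^2 = 3/(t^2 - 2*t + 1)
d^3K/dt^3 = -6/(t^3 - 3*t^2 + 3*t - 1)
d^4K/dt^4 = 18/(t^4 - 4*t^3 + 6*t^2 - 4*t + 1)
d^5K/dt^5 = -72/(t^5 - 5*t^4 + 10*t^3 - 10*t^2 + 5*t - 1)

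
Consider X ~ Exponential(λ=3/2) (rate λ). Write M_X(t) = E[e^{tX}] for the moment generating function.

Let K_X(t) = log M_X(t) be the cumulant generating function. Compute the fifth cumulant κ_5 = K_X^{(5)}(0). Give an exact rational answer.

κ_5 = K^(5)(0) = 256/81

M_X(t) = 3/(2*(3/2 - t))
K_X(t) = log M_X(t) = -log(3/2 - t) - log(2) + log(3)
K^(5)(t) = -768/(32*t^5 - 240*t^4 + 720*t^3 - 1080*t^2 + 810*t - 243)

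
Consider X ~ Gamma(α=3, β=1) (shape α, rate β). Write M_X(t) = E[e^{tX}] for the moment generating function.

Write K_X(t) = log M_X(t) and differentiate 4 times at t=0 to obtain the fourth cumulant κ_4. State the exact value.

κ_4 = K′′′′(0) = 18

M_X(t) = (1 - t)^(-3)
K_X(t) = log M_X(t) = -3*log(1 - t)
K′(t) = -3/(t - 1)
K′′(t) = 3/(t^2 - 2*t + 1)
K′′′(t) = -6/(t^3 - 3*t^2 + 3*t - 1)
K′′′′(t) = 18/(t^4 - 4*t^3 + 6*t^2 - 4*t + 1)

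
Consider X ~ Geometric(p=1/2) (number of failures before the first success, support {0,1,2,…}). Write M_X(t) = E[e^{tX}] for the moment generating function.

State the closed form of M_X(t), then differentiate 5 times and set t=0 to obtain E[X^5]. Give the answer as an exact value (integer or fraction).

M_X(t) = 1/(2*(1 - e^(t)/2))
dM/dt = e^(t)/(e^(2*t) - 4*e^(t) + 4)
d^2M/dt^2 = (-e^(2*t) - 2*e^(t))/(e^(3*t) - 6*e^(2*t) + 12*e^(t) - 8)
d^3M/dt^3 = (e^(3*t) + 8*e^(2*t) + 4*e^(t))/(e^(4*t) - 8*e^(3*t) + 24*e^(2*t) - 32*e^(t) + 16)
d^4M/dt^4 = (-e^(4*t) - 22*e^(3*t) - 44*e^(2*t) - 8*e^(t))/(e^(5*t) - 10*e^(4*t) + 40*e^(3*t) - 80*e^(2*t) + 80*e^(t) - 32)
d^5M/dt^5 = (e^(5*t) + 52*e^(4*t) + 264*e^(3*t) + 208*e^(2*t) + 16*e^(t))/(e^(6*t) - 12*e^(5*t) + 60*e^(4*t) - 160*e^(3*t) + 240*e^(2*t) - 192*e^(t) + 64)

E[X^5] = d^5M/dt^5 |_{t=0} = 541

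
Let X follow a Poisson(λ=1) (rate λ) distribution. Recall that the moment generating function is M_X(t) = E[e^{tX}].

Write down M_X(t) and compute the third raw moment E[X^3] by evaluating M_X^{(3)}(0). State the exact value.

E[X^3] = D^3[M](0) = 5

M_X(t) = e^(e^(t) - 1)
D^3[M](t) = (e^(3*t)*e^(e^(t)) + 3*e^(2*t)*e^(e^(t)) + e^(t)*e^(e^(t)))*e^(-1)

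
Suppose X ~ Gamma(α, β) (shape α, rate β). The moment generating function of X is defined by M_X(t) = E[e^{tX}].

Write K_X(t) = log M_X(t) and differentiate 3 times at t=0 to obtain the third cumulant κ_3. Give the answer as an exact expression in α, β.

κ_3 = D^3[K](0) = 2*α/β^3

M_X(t) = (β/(β - t))^α
K_X(t) = log M_X(t) = α*(log(β) - log(β - t))
D^3[K](t) = -2*α/(-β^3 + 3*β^2*t - 3*β*t^2 + t^3)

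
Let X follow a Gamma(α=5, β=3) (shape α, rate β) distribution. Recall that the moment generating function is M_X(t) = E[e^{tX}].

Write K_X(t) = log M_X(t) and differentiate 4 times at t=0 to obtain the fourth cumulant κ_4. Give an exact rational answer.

M_X(t) = 243/(3 - t)^5
K_X(t) = log M_X(t) = -5*log(3 - t) + 5*log(3)
K′(t) = -5/(t - 3)
K′′(t) = 5/(t^2 - 6*t + 9)
K′′′(t) = -10/(t^3 - 9*t^2 + 27*t - 27)
K′′′′(t) = 30/(t^4 - 12*t^3 + 54*t^2 - 108*t + 81)

κ_4 = K′′′′(0) = 10/27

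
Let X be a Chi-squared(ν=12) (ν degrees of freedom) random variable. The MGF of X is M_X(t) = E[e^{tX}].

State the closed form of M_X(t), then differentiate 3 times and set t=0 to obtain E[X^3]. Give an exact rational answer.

E[X^3] = M′′′(0) = 2688

M_X(t) = (1 - 2*t)^(-6)
M′(t) = -12/(128*t^7 - 448*t^6 + 672*t^5 - 560*t^4 + 280*t^3 - 84*t^2 + 14*t - 1)
M′′(t) = 168/(256*t^8 - 1024*t^7 + 1792*t^6 - 1792*t^5 + 1120*t^4 - 448*t^3 + 112*t^2 - 16*t + 1)
M′′′(t) = -2688/(512*t^9 - 2304*t^8 + 4608*t^7 - 5376*t^6 + 4032*t^5 - 2016*t^4 + 672*t^3 - 144*t^2 + 18*t - 1)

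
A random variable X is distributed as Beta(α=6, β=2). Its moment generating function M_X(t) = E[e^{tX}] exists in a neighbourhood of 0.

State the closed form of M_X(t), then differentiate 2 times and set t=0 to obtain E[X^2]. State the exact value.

M_X(t) = ₁F₁(6; 8; t)
dM/dt = 3*₁F₁(7; 9; t)/4
d^2M/dt^2 = 7*₁F₁(8; 10; t)/12

E[X^2] = d^2M/dt^2 |_{t=0} = 7/12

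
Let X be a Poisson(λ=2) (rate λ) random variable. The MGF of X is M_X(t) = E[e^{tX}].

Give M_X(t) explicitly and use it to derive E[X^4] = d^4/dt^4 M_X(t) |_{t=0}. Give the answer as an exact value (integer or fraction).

E[X^4] = D^4[M](0) = 94

M_X(t) = e^(2*e^(t) - 2)
D^4[M](t) = (16*e^(4*t)*e^(2*e^(t)) + 48*e^(3*t)*e^(2*e^(t)) + 28*e^(2*t)*e^(2*e^(t)) + 2*e^(t)*e^(2*e^(t)))*e^(-2)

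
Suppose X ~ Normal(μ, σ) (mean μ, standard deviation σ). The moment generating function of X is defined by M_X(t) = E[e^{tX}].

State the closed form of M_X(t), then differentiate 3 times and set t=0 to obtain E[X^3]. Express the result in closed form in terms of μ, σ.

E[X^3] = M^(3)(0) = μ*(μ^2 + 3*σ^2)

M_X(t) = e^(μ*t + σ^2*t^2/2)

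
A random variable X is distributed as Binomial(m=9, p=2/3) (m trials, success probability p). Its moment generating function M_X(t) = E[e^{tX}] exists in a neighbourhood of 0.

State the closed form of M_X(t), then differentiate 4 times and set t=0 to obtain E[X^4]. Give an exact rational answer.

M_X(t) = (2*e^(t)/3 + 1/3)^9

E[X^4] = M′′′′(0) = 5170/3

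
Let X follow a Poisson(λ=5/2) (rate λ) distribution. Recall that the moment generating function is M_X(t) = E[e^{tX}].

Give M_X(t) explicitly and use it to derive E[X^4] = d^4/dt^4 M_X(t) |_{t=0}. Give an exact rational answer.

E[X^4] = M^(4)(0) = 2865/16

M_X(t) = e^(5*e^(t)/2 - 5/2)
M^(4)(t) = (625*e^(4*t)*e^(5*e^(t)/2) + 1500*e^(3*t)*e^(5*e^(t)/2) + 700*e^(2*t)*e^(5*e^(t)/2) + 40*e^(t)*e^(5*e^(t)/2))*e^(-5/2)/16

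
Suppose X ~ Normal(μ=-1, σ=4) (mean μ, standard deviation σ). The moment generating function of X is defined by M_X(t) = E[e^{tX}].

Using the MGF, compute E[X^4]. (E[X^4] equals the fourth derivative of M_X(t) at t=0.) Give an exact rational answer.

E[X^4] = d^4M/dt^4 |_{t=0} = 865

M_X(t) = e^(8*t^2 - t)
dM/dt = 16*t*e^(-t)*e^(8*t^2) - e^(-t)*e^(8*t^2)
d^2M/dt^2 = (256*t^2*e^(8*t^2) - 32*t*e^(8*t^2) + 17*e^(8*t^2))*e^(-t)
d^3M/dt^3 = (4096*t^3*e^(8*t^2) - 768*t^2*e^(8*t^2) + 816*t*e^(8*t^2) - 49*e^(8*t^2))*e^(-t)
d^4M/dt^4 = (65536*t^4*e^(8*t^2) - 16384*t^3*e^(8*t^2) + 26112*t^2*e^(8*t^2) - 3136*t*e^(8*t^2) + 865*e^(8*t^2))*e^(-t)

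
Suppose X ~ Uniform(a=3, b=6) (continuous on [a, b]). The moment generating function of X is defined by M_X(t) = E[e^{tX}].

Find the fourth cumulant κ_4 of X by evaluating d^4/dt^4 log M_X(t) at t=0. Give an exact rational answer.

κ_4 = K′′′′(0) = -27/40

M_X(t) = (e^(6*t) - e^(3*t))/(3*t)
K_X(t) = log M_X(t) = -log(t) + log(e^(6*t) - e^(3*t)) - log(3)
K′(t) = (6*t*e^(3*t) - 3*t - e^(3*t) + 1)/(t*e^(3*t) - t)
K′′(t) = (-9*t^2*e^(3*t) + e^(6*t) - 2*e^(3*t) + 1)/(t^2*e^(6*t) - 2*t^2*e^(3*t) + t^2)
K′′′(t) = (27*t^3*e^(6*t) + 27*t^3*e^(3*t) - 2*e^(9*t) + 6*e^(6*t) - 6*e^(3*t) + 2)/(t^3*e^(9*t) - 3*t^3*e^(6*t) + 3*t^3*e^(3*t) - t^3)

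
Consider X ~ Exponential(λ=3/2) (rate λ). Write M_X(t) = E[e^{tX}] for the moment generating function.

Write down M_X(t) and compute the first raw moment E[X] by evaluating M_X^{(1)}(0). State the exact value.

E[X] = M′(0) = 2/3

M_X(t) = 3/(2*(3/2 - t))
M′(t) = 6/(4*t^2 - 12*t + 9)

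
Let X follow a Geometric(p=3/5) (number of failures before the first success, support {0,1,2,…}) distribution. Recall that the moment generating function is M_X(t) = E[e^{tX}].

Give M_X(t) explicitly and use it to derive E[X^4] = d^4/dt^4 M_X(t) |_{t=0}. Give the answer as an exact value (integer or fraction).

M_X(t) = 3/(5*(1 - 2*e^(t)/5))
dM/dt = 6*e^(t)/(4*e^(2*t) - 20*e^(t) + 25)
d^2M/dt^2 = (-12*e^(2*t) - 30*e^(t))/(8*e^(3*t) - 60*e^(2*t) + 150*e^(t) - 125)
d^3M/dt^3 = (24*e^(3*t) + 240*e^(2*t) + 150*e^(t))/(16*e^(4*t) - 160*e^(3*t) + 600*e^(2*t) - 1000*e^(t) + 625)
d^4M/dt^4 = (-48*e^(4*t) - 1320*e^(3*t) - 3300*e^(2*t) - 750*e^(t))/(32*e^(5*t) - 400*e^(4*t) + 2000*e^(3*t) - 5000*e^(2*t) + 6250*e^(t) - 3125)

E[X^4] = d^4M/dt^4 |_{t=0} = 602/27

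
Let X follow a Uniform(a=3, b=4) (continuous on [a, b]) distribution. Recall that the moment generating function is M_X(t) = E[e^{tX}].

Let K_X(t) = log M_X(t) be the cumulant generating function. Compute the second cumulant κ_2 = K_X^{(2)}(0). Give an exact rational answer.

M_X(t) = (e^(4*t) - e^(3*t))/t
K_X(t) = log M_X(t) = -log(t) + log(e^(4*t) - e^(3*t))
dK/dt = (4*t*e^(t) - 3*t - e^(t) + 1)/(t*e^(t) - t)
d^2K/dt^2 = (-t^2*e^(t) + e^(2*t) - 2*e^(t) + 1)/(t^2*e^(2*t) - 2*t^2*e^(t) + t^2)

κ_2 = d^2K/dt^2 |_{t=0} = 1/12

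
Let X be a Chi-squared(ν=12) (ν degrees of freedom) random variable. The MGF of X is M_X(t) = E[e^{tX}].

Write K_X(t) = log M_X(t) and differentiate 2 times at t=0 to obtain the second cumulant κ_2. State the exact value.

M_X(t) = (1 - 2*t)^(-6)
K_X(t) = log M_X(t) = -6*log(1 - 2*t)
D^2[K](t) = 24/(4*t^2 - 4*t + 1)

κ_2 = D^2[K](0) = 24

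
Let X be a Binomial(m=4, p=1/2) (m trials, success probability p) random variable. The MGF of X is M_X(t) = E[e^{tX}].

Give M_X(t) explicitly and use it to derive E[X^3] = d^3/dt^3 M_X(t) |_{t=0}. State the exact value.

M_X(t) = (e^(t)/2 + 1/2)^4
M^(3)(t) = 4*e^(4*t) + 27*e^(3*t)/4 + 3*e^(2*t) + e^(t)/4

E[X^3] = M^(3)(0) = 14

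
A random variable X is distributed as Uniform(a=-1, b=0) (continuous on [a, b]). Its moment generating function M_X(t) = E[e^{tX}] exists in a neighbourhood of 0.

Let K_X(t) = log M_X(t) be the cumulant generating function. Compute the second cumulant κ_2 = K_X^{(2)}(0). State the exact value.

M_X(t) = (1 - e^(-t))/t
K_X(t) = log M_X(t) = -log(t) + log(1 - e^(-t))
dK/dt = (t - e^(t) + 1)/(t*e^(t) - t)
d^2K/dt^2 = (-t^2*e^(t) + e^(2*t) - 2*e^(t) + 1)/(t^2*e^(2*t) - 2*t^2*e^(t) + t^2)

κ_2 = d^2K/dt^2 |_{t=0} = 1/12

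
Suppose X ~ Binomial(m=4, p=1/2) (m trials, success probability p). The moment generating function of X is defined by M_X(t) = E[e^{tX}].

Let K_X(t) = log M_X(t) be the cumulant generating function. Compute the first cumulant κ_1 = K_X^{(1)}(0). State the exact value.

κ_1 = dK/dt |_{t=0} = 2

M_X(t) = (e^(t)/2 + 1/2)^4
K_X(t) = log M_X(t) = 4*log(e^(t)/2 + 1/2)
dK/dt = 4*e^(t)/(e^(t) + 1)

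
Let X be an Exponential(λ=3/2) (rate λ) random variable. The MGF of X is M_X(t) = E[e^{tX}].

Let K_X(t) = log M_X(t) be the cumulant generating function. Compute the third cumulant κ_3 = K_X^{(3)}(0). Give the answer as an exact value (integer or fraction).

κ_3 = D^3[K](0) = 16/27

M_X(t) = 3/(2*(3/2 - t))
K_X(t) = log M_X(t) = -log(3/2 - t) - log(2) + log(3)
D^3[K](t) = -16/(8*t^3 - 36*t^2 + 54*t - 27)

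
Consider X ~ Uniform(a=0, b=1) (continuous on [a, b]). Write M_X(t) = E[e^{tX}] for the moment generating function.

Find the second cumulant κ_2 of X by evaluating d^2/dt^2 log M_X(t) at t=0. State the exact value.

M_X(t) = (e^(t) - 1)/t
K_X(t) = log M_X(t) = -log(t) + log(e^(t) - 1)
K′(t) = (t*e^(t) - e^(t) + 1)/(t*e^(t) - t)
K′′(t) = (-t^2*e^(t) + e^(2*t) - 2*e^(t) + 1)/(t^2*e^(2*t) - 2*t^2*e^(t) + t^2)

κ_2 = K′′(0) = 1/12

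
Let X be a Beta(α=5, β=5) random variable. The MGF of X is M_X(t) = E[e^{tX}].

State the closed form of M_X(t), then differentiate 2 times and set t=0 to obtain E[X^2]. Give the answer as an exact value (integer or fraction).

E[X^2] = D^2[M](0) = 3/11

M_X(t) = ₁F₁(5; 10; t)
D^2[M](t) = 3*₁F₁(7; 12; t)/11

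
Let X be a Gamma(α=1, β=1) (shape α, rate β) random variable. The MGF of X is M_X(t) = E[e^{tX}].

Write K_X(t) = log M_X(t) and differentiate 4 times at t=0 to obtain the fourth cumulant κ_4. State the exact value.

κ_4 = K^(4)(0) = 6

M_X(t) = 1/(1 - t)
K_X(t) = log M_X(t) = -log(1 - t)
K^(4)(t) = 6/(t^4 - 4*t^3 + 6*t^2 - 4*t + 1)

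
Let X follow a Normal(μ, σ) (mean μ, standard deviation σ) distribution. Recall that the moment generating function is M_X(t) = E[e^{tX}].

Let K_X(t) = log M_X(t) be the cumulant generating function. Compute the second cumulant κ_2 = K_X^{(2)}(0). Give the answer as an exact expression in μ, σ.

M_X(t) = e^(μ*t + σ^2*t^2/2)
K_X(t) = log M_X(t) = μ*t + σ^2*t^2/2
K^(2)(t) = σ^2

κ_2 = K^(2)(0) = σ^2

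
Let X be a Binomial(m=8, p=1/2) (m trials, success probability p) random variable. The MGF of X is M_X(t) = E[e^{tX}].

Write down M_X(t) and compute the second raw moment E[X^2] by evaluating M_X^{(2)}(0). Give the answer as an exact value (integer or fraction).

M_X(t) = (e^(t)/2 + 1/2)^8
M^(2)(t) = e^(8*t)/4 + 49*e^(7*t)/32 + 63*e^(6*t)/16 + 175*e^(5*t)/32 + 35*e^(4*t)/8 + 63*e^(3*t)/32 + 7*e^(2*t)/16 + e^(t)/32

E[X^2] = M^(2)(0) = 18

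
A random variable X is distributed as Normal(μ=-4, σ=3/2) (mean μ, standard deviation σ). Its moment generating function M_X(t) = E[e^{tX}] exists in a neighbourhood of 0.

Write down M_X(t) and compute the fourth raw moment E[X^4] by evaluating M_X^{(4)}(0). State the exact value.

M_X(t) = e^(9*t^2/8 - 4*t)
D^4[M](t) = (6561*t^4*e^(9*t^2/8) - 46656*t^3*e^(9*t^2/8) + 141912*t^2*e^(9*t^2/8) - 209664*t*e^(9*t^2/8) + 124720*e^(9*t^2/8))*e^(-4*t)/256

E[X^4] = D^4[M](0) = 7795/16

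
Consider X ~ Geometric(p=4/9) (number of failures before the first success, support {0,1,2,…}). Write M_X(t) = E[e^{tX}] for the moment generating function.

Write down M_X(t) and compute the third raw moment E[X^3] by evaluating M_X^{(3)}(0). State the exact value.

E[X^3] = M′′′(0) = 715/32

M_X(t) = 4/(9*(1 - 5*e^(t)/9))
M′(t) = 20*e^(t)/(25*e^(2*t) - 90*e^(t) + 81)
M′′(t) = (-100*e^(2*t) - 180*e^(t))/(125*e^(3*t) - 675*e^(2*t) + 1215*e^(t) - 729)
M′′′(t) = (500*e^(3*t) + 3600*e^(2*t) + 1620*e^(t))/(625*e^(4*t) - 4500*e^(3*t) + 12150*e^(2*t) - 14580*e^(t) + 6561)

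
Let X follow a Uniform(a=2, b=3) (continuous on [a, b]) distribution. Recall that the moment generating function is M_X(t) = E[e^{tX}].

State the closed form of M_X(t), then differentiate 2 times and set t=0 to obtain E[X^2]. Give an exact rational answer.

E[X^2] = D^2[M](0) = 19/3

M_X(t) = (e^(3*t) - e^(2*t))/t
D^2[M](t) = (9*t^2*e^(3*t) - 4*t^2*e^(2*t) - 6*t*e^(3*t) + 4*t*e^(2*t) + 2*e^(3*t) - 2*e^(2*t))/t^3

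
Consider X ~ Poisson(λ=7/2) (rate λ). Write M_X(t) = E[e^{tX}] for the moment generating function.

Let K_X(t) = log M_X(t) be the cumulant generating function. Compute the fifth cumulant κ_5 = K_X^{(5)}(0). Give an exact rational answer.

κ_5 = K′′′′′(0) = 7/2

M_X(t) = e^(7*e^(t)/2 - 7/2)
K_X(t) = log M_X(t) = 7*e^(t)/2 - 7/2
K′(t) = 7*e^(t)/2
K′′(t) = 7*e^(t)/2
K′′′(t) = 7*e^(t)/2
K′′′′(t) = 7*e^(t)/2
K′′′′′(t) = 7*e^(t)/2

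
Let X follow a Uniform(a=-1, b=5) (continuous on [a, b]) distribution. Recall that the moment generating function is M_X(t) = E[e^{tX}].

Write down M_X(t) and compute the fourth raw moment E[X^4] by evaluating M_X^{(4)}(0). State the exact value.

E[X^4] = M^(4)(0) = 521/5

M_X(t) = (e^(5*t) - e^(-t))/(6*t)
M^(4)(t) = (625*t^4*e^(6*t) - t^4 - 500*t^3*e^(6*t) - 4*t^3 + 300*t^2*e^(6*t) - 12*t^2 - 120*t*e^(6*t) - 24*t + 24*e^(6*t) - 24)*e^(-t)/(6*t^5)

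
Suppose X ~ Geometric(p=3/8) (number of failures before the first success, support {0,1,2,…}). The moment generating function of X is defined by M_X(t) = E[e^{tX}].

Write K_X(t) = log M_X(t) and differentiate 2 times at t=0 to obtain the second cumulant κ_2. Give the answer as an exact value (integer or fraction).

κ_2 = K^(2)(0) = 40/9

M_X(t) = 3/(8*(1 - 5*e^(t)/8))
K_X(t) = log M_X(t) = -log(1 - 5*e^(t)/8) - 3*log(2) + log(3)
K^(2)(t) = 40*e^(t)/(25*e^(2*t) - 80*e^(t) + 64)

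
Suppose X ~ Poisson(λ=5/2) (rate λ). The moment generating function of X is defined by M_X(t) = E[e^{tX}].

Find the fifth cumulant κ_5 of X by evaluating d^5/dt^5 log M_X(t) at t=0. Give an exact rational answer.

M_X(t) = e^(5*e^(t)/2 - 5/2)
K_X(t) = log M_X(t) = 5*e^(t)/2 - 5/2
dK/dt = 5*e^(t)/2
d^2K/dt^2 = 5*e^(t)/2
d^3K/dt^3 = 5*e^(t)/2
d^4K/dt^4 = 5*e^(t)/2
d^5K/dt^5 = 5*e^(t)/2

κ_5 = d^5K/dt^5 |_{t=0} = 5/2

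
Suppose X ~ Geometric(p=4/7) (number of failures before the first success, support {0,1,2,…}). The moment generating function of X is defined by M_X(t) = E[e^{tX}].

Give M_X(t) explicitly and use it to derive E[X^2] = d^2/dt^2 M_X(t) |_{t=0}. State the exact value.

M_X(t) = 4/(7*(1 - 3*e^(t)/7))
dM/dt = 12*e^(t)/(9*e^(2*t) - 42*e^(t) + 49)
d^2M/dt^2 = (-36*e^(2*t) - 84*e^(t))/(27*e^(3*t) - 189*e^(2*t) + 441*e^(t) - 343)

E[X^2] = d^2M/dt^2 |_{t=0} = 15/8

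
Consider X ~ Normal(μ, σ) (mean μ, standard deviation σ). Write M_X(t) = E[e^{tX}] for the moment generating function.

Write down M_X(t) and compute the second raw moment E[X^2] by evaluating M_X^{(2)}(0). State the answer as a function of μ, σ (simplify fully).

M_X(t) = e^(μ*t + σ^2*t^2/2)
D^2[M](t) = μ^2*e^(μ*t)*e^(σ^2*t^2/2) + 2*μ*σ^2*t*e^(μ*t)*e^(σ^2*t^2/2) + σ^4*t^2*e^(μ*t)*e^(σ^2*t^2/2) + σ^2*e^(μ*t)*e^(σ^2*t^2/2)

E[X^2] = D^2[M](0) = μ^2 + σ^2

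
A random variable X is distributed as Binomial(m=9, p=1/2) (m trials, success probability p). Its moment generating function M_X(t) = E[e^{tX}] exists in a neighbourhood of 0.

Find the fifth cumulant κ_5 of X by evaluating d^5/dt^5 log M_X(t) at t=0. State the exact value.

M_X(t) = (e^(t)/2 + 1/2)^9
K_X(t) = log M_X(t) = 9*log(e^(t)/2 + 1/2)
K′(t) = 9*e^(t)/(e^(t) + 1)
K′′(t) = 9*e^(t)/(e^(2*t) + 2*e^(t) + 1)
K′′′(t) = (-9*e^(2*t) + 9*e^(t))/(e^(3*t) + 3*e^(2*t) + 3*e^(t) + 1)
K′′′′(t) = (9*e^(3*t) - 36*e^(2*t) + 9*e^(t))/(e^(4*t) + 4*e^(3*t) + 6*e^(2*t) + 4*e^(t) + 1)
K′′′′′(t) = (-9*e^(4*t) + 99*e^(3*t) - 99*e^(2*t) + 9*e^(t))/(e^(5*t) + 5*e^(4*t) + 10*e^(3*t) + 10*e^(2*t) + 5*e^(t) + 1)

κ_5 = K′′′′′(0) = 0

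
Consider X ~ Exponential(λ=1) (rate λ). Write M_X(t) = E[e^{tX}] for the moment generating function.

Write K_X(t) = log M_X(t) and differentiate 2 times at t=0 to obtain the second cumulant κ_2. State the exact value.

κ_2 = K′′(0) = 1

M_X(t) = 1/(1 - t)
K_X(t) = log M_X(t) = -log(1 - t)
K′(t) = -1/(t - 1)
K′′(t) = 1/(t^2 - 2*t + 1)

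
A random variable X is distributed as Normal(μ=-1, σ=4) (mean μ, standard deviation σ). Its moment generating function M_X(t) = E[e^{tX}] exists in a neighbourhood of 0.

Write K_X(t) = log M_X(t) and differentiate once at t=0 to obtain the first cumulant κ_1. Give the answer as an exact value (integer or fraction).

κ_1 = dK/dt |_{t=0} = -1

M_X(t) = e^(8*t^2 - t)
K_X(t) = log M_X(t) = 8*t^2 - t
dK/dt = 16*t - 1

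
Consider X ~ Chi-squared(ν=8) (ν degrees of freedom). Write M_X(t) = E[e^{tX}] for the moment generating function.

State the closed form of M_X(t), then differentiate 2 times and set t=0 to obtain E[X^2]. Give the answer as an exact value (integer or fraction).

M_X(t) = (1 - 2*t)^(-4)
M′(t) = -8/(32*t^5 - 80*t^4 + 80*t^3 - 40*t^2 + 10*t - 1)
M′′(t) = 80/(64*t^6 - 192*t^5 + 240*t^4 - 160*t^3 + 60*t^2 - 12*t + 1)

E[X^2] = M′′(0) = 80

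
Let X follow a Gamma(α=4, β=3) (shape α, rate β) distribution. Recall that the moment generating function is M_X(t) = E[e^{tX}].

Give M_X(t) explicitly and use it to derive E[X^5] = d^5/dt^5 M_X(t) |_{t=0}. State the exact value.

M_X(t) = 81/(3 - t)^4
M^(5)(t) = -544320/(t^9 - 27*t^8 + 324*t^7 - 2268*t^6 + 10206*t^5 - 30618*t^4 + 61236*t^3 - 78732*t^2 + 59049*t - 19683)

E[X^5] = M^(5)(0) = 2240/81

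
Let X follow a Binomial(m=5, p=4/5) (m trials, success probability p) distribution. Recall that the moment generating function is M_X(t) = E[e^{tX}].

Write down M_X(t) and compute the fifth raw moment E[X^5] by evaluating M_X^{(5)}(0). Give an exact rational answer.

M_X(t) = (4*e^(t)/5 + 1/5)^5
dM/dt = 1024*e^(5*t)/625 + 1024*e^(4*t)/625 + 384*e^(3*t)/625 + 64*e^(2*t)/625 + 4*e^(t)/625
d^2M/dt^2 = 1024*e^(5*t)/125 + 4096*e^(4*t)/625 + 1152*e^(3*t)/625 + 128*e^(2*t)/625 + 4*e^(t)/625
d^3M/dt^3 = 1024*e^(5*t)/25 + 16384*e^(4*t)/625 + 3456*e^(3*t)/625 + 256*e^(2*t)/625 + 4*e^(t)/625
d^4M/dt^4 = 1024*e^(5*t)/5 + 65536*e^(4*t)/625 + 10368*e^(3*t)/625 + 512*e^(2*t)/625 + 4*e^(t)/625
d^5M/dt^5 = 1024*e^(5*t) + 262144*e^(4*t)/625 + 31104*e^(3*t)/625 + 1024*e^(2*t)/625 + 4*e^(t)/625

E[X^5] = d^5M/dt^5 |_{t=0} = 934276/625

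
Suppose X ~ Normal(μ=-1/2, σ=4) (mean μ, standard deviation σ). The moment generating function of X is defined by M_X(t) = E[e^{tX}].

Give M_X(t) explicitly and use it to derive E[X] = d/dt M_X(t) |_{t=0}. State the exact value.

M_X(t) = e^(8*t^2 - t/2)
M^(1)(t) = 16*t*e^(-t/2)*e^(8*t^2) - e^(-t/2)*e^(8*t^2)/2

E[X] = M^(1)(0) = -1/2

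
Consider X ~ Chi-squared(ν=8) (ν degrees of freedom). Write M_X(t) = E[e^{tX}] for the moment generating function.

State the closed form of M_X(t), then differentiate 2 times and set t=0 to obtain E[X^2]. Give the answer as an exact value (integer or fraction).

M_X(t) = (1 - 2*t)^(-4)
M′(t) = -8/(32*t^5 - 80*t^4 + 80*t^3 - 40*t^2 + 10*t - 1)
M′′(t) = 80/(64*t^6 - 192*t^5 + 240*t^4 - 160*t^3 + 60*t^2 - 12*t + 1)

E[X^2] = M′′(0) = 80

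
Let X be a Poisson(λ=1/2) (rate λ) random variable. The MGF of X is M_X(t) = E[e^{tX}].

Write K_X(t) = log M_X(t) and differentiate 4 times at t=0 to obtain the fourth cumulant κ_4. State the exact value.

κ_4 = d^4K/dt^4 |_{t=0} = 1/2

M_X(t) = e^(e^(t)/2 - 1/2)
K_X(t) = log M_X(t) = e^(t)/2 - 1/2
dK/dt = e^(t)/2
d^2K/dt^2 = e^(t)/2
d^3K/dt^3 = e^(t)/2
d^4K/dt^4 = e^(t)/2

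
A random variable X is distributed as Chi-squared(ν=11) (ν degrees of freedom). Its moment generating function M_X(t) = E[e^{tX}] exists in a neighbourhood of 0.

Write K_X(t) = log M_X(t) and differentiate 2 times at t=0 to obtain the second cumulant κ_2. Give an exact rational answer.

M_X(t) = (1 - 2*t)^(-11/2)
K_X(t) = log M_X(t) = -11*log(1 - 2*t)/2
dK/dt = -11/(2*t - 1)
d^2K/dt^2 = 22/(4*t^2 - 4*t + 1)

κ_2 = d^2K/dt^2 |_{t=0} = 22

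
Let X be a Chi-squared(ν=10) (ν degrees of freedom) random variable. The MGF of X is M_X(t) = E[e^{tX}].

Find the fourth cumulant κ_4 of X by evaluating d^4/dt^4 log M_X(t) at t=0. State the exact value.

M_X(t) = (1 - 2*t)^(-5)
K_X(t) = log M_X(t) = -5*log(1 - 2*t)
K^(4)(t) = 480/(16*t^4 - 32*t^3 + 24*t^2 - 8*t + 1)

κ_4 = K^(4)(0) = 480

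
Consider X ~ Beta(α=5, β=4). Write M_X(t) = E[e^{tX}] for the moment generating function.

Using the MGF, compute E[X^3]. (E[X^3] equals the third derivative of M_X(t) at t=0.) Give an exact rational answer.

E[X^3] = M^(3)(0) = 7/33

M_X(t) = ₁F₁(5; 9; t)
M^(3)(t) = 7*₁F₁(8; 12; t)/33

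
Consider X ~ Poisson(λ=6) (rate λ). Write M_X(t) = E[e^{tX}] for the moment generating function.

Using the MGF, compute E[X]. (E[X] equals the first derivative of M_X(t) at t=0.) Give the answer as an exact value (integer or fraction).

M_X(t) = e^(6*e^(t) - 6)
D[M](t) = 6*e^(-6)*e^(t)*e^(6*e^(t))

E[X] = D[M](0) = 6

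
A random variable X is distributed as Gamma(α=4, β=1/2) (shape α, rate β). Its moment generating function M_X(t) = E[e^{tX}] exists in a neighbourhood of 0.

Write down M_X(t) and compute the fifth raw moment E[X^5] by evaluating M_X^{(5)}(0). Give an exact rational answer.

E[X^5] = M^(5)(0) = 215040

M_X(t) = 1/(16*(1/2 - t)^4)
M^(5)(t) = -215040/(512*t^9 - 2304*t^8 + 4608*t^7 - 5376*t^6 + 4032*t^5 - 2016*t^4 + 672*t^3 - 144*t^2 + 18*t - 1)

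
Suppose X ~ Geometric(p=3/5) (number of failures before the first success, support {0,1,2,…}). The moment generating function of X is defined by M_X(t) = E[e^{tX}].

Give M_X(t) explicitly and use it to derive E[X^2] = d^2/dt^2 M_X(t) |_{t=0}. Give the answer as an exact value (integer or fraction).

M_X(t) = 3/(5*(1 - 2*e^(t)/5))
dM/dt = 6*e^(t)/(4*e^(2*t) - 20*e^(t) + 25)
d^2M/dt^2 = (-12*e^(2*t) - 30*e^(t))/(8*e^(3*t) - 60*e^(2*t) + 150*e^(t) - 125)

E[X^2] = d^2M/dt^2 |_{t=0} = 14/9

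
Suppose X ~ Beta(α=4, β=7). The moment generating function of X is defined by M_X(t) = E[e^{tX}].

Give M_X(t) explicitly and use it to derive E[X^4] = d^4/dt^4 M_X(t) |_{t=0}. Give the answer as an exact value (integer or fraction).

E[X^4] = M′′′′(0) = 5/143

M_X(t) = ₁F₁(4; 11; t)
M′(t) = 4*₁F₁(5; 12; t)/11
M′′(t) = 5*₁F₁(6; 13; t)/33
M′′′(t) = 10*₁F₁(7; 14; t)/143
M′′′′(t) = 5*₁F₁(8; 15; t)/143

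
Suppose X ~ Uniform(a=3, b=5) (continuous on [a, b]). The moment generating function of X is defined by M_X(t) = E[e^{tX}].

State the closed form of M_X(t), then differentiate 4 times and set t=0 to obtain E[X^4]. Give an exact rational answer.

E[X^4] = M^(4)(0) = 1441/5

M_X(t) = (e^(5*t) - e^(3*t))/(2*t)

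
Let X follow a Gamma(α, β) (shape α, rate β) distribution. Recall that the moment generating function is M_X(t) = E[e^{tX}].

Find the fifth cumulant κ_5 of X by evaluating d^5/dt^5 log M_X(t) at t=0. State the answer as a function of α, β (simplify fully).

κ_5 = d^5K/dt^5 |_{t=0} = 24*α/β^5

M_X(t) = (β/(β - t))^α
K_X(t) = log M_X(t) = α*(log(β) - log(β - t))
dK/dt = -α/(-β + t)
d^2K/dt^2 = α/(β^2 - 2*β*t + t^2)
d^3K/dt^3 = -2*α/(-β^3 + 3*β^2*t - 3*β*t^2 + t^3)
d^4K/dt^4 = 6*α/(β^4 - 4*β^3*t + 6*β^2*t^2 - 4*β*t^3 + t^4)
d^5K/dt^5 = -24*α/(-β^5 + 5*β^4*t - 10*β^3*t^2 + 10*β^2*t^3 - 5*β*t^4 + t^5)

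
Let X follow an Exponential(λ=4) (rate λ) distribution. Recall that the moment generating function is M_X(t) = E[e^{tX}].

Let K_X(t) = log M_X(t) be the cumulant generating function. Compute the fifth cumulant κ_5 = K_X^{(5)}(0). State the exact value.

M_X(t) = 4/(4 - t)
K_X(t) = log M_X(t) = -log(4 - t) + 2*log(2)
D^5[K](t) = -24/(t^5 - 20*t^4 + 160*t^3 - 640*t^2 + 1280*t - 1024)

κ_5 = D^5[K](0) = 3/128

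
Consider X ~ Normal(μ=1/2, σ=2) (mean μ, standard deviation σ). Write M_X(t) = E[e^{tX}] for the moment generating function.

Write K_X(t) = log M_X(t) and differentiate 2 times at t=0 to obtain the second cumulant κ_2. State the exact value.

κ_2 = d^2K/dt^2 |_{t=0} = 4

M_X(t) = e^(2*t^2 + t/2)
K_X(t) = log M_X(t) = 2*t^2 + t/2
dK/dt = 4*t + 1/2
d^2K/dt^2 = 4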